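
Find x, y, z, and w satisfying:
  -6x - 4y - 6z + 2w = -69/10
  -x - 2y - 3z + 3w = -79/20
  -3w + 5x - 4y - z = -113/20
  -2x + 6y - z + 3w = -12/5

Row-reduce the augmented matrix:
R1 ← R1 / (-6).
R2 ← R2 + 1·R1.
R3 ← R3 − 5·R1.
R4 ← R4 + 2·R1.
R2 ← R2 / (-4/3).
R1 ← R1 − 2/3·R2.
R3 ← R3 + 22/3·R2.
R4 ← R4 − 22/3·R2.
R3 ← R3 / (5).
R2 ← R2 − 3/2·R3.
R4 ← R4 + 10·R3.
R4 ← R4 / (-15).
R1 ← R1 − 1·R4.
R2 ← R2 − 14/5·R4.
R3 ← R3 + 16/5·R4.
Reading off the reduced rows gives x = -3/4, y = -1/2, z = 12/5, w = 1/2.

x = -3/4, y = -1/2, z = 12/5, w = 1/2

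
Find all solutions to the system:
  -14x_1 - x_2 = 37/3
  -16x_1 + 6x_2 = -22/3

x_1 = -2/3, x_2 = -3

Row-reduce the augmented matrix:
R1 ← R1 / (-14).
R2 ← R2 + 16·R1.
R2 ← R2 / (50/7).
R1 ← R1 − 1/14·R2.
Reading off the reduced rows gives x_1 = -2/3, x_2 = -3.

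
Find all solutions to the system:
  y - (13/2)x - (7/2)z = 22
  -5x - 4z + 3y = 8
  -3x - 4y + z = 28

infinitely many solutions

Row-reduce:
R1 ← R1 / (-13/2).
R2 ← R2 + 5·R1.
R3 ← R3 + 3·R1.
R2 ← R2 / (29/13).
R1 ← R1 + 2/13·R2.
R3 ← R3 + 58/13·R2.
Rank is 2 with 3 unknowns, leaving z free.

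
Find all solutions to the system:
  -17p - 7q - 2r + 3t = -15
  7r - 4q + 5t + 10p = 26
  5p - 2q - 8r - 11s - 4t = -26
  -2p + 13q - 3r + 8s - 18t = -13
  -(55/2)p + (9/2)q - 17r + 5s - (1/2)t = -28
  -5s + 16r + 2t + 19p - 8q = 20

no solution

Row-reduce:
R1 ← R1 / (-17).
R2 ← R2 − 10·R1.
R3 ← R3 − 5·R1.
R4 ← R4 + 2·R1.
R5 ← R5 + 55/2·R1.
R6 ← R6 − 19·R1.
R2 ← R2 / (-138/17).
R1 ← R1 − 7/17·R2.
R3 ← R3 + 69/17·R2.
R4 ← R4 − 235/17·R2.
R5 ← R5 − 269/17·R2.
R6 ← R6 + 269/17·R2.
R3 ← R3 / (-23/2).
R1 ← R1 − 19/46·R3.
R2 ← R2 + 33/46·R3.
R4 ← R4 − 329/46·R3.
R5 ← R5 + 111/46·R3.
R6 ← R6 − 111/46·R3.
R4 ← R4 / (613/529).
R1 ← R1 + 209/529·R4.
R2 ← R2 − 363/529·R4.
R3 ← R3 − 22/23·R4.
R5 ← R5 − 3866/529·R4.
R6 ← R6 + 3866/529·R4.
R5 ← R5 / (47684/613).
R1 ← R1 + 2314/613·R5.
R2 ← R2 − 11057/1839·R5.
R3 ← R3 − 17549/1839·R5.
R4 ← R4 + 17260/1839·R5.
R6 ← R6 + 47684/613·R5.
Row 6 reduces to 0 = -1/2, a contradiction. The system is inconsistent.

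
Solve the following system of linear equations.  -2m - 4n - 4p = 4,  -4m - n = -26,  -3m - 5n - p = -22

m = 6, n = 2, p = -6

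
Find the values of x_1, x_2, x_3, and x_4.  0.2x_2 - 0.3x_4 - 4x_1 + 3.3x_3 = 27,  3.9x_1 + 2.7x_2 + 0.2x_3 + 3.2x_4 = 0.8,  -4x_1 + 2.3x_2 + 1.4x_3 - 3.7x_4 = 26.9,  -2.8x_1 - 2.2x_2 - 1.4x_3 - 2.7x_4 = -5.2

x_1 = -5, x_2 = 5, x_3 = 2, x_4 = 2

Row-reduce the augmented matrix:
R1 ← R1 / (-4).
R2 ← R2 − 39/10·R1.
R3 ← R3 + 4·R1.
R4 ← R4 + 14/5·R1.
R2 ← R2 / (579/200).
R1 ← R1 + 1/20·R2.
R3 ← R3 − 21/10·R2.
R4 ← R4 + 117/50·R2.
R3 ← R3 / (-16903/3860).
R1 ← R1 + 887/1158·R3.
R2 ← R2 − 1367/1158·R3.
R4 ← R4 + 1829/1930·R3.
R4 ← R4 / (35575/33806).
R1 ← R1 − 18405/16903·R4.
R2 ← R2 + 8127/16903·R4.
R3 ← R3 − 21265/16903·R4.
Reading off the reduced rows gives x_1 = -5, x_2 = 5, x_3 = 2, x_4 = 2.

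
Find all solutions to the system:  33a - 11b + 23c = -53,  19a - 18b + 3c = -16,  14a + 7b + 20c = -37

infinitely many solutions

Row-reduce:
R1 ← R1 / (33).
R2 ← R2 − 19·R1.
R3 ← R3 − 14·R1.
R2 ← R2 / (-35/3).
R1 ← R1 + 1/3·R2.
R3 ← R3 − 35/3·R2.
Rank is 2 with 3 unknowns, leaving c free.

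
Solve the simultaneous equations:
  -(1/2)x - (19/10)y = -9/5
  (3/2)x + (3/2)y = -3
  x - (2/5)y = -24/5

x = -4, y = 2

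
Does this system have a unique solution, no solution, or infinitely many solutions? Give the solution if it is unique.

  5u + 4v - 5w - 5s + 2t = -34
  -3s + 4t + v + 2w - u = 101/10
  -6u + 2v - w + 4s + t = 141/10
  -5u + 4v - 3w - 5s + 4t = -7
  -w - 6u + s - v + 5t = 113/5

u = -8/5, v = -3/2, w = 3, s = 2, t = 5/2

Row-reduce the augmented matrix:
R1 ← R1 / (5).
R2 ← R2 + 1·R1.
R3 ← R3 + 6·R1.
R4 ← R4 + 5·R1.
R5 ← R5 + 6·R1.
R2 ← R2 / (9/5).
R1 ← R1 − 4/5·R2.
R3 ← R3 − 34/5·R2.
R4 ← R4 − 8·R2.
R5 ← R5 − 19/5·R2.
R3 ← R3 / (-97/9).
R1 ← R1 + 13/9·R3.
R2 ← R2 − 5/9·R3.
R4 ← R4 + 112/9·R3.
R5 ← R5 + 82/9·R3.
R4 ← R4 / (-714/97).
R1 ← R1 + 95/97·R4.
R2 ← R2 + 150/97·R4.
R3 ← R3 + 118/97·R4.
R5 ← R5 + 741/97·R4.
R5 ← R5 / (894/119).
R1 ← R1 + 4/357·R5.
R2 ← R2 − 167/119·R5.
R3 ← R3 − 337/357·R5.
R4 ← R4 + 83/357·R5.
Reading off the reduced rows gives u = -8/5, v = -3/2, w = 3, s = 2, t = 5/2.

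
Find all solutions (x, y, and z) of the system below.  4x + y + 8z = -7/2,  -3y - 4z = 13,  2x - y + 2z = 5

no solution

Row-reduce:
R1 ← R1 / (4).
R3 ← R3 − 2·R1.
R2 ← R2 / (-3).
R1 ← R1 − 1/4·R2.
R3 ← R3 + 3/2·R2.
Row 3 reduces to 0 = 1/4, a contradiction. The system is inconsistent.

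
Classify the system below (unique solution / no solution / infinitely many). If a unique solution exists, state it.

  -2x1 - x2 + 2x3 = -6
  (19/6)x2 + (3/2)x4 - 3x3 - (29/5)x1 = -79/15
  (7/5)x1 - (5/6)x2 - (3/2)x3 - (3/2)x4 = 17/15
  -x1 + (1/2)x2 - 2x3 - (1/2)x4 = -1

Row-reduce:
R1 ← R1 / (-2).
R2 ← R2 + 29/5·R1.
R3 ← R3 − 7/5·R1.
R4 ← R4 + 1·R1.
R2 ← R2 / (91/15).
R1 ← R1 − 1/2·R2.
R3 ← R3 + 23/15·R2.
R4 ← R4 − 1·R2.
R3 ← R3 / (-423/182).
R1 ← R1 + 25/91·R3.
R2 ← R2 + 132/91·R3.
R4 ← R4 + 141/91·R3.
Rank is 3 with 4 unknowns, leaving x4 free.

infinitely many solutions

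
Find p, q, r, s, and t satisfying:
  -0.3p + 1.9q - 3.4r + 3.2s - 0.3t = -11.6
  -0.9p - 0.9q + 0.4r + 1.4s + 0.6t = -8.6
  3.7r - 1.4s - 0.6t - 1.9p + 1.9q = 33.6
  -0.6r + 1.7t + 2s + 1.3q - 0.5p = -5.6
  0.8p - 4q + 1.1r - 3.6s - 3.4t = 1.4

p = 2, q = 6, r = 6, s = -1, t = -4

Row-reduce the augmented matrix:
R1 ← R1 / (-3/10).
R2 ← R2 + 9/10·R1.
R3 ← R3 + 19/10·R1.
R4 ← R4 + 1/2·R1.
R5 ← R5 − 4/5·R1.
R2 ← R2 / (-33/5).
R1 ← R1 + 19/3·R2.
R3 ← R3 + 152/15·R2.
R4 ← R4 + 28/15·R2.
R5 ← R5 − 16/15·R2.
R3 ← R3 / (8869/990).
R1 ← R1 − 115/99·R3.
R2 ← R2 + 53/33·R3.
R4 ← R4 − 1024/495·R3.
R5 ← R5 + 6191/990·R3.
R4 ← R4 / (47974/44345).
R1 ← R1 + 14377/8869·R4.
R2 ← R2 + 3413/8869·R4.
R3 ← R3 + 8986/8869·R4.
R5 ← R5 + 120971/44345·R4.
R5 ← R5 / (48459/119935).
R1 ← R1 − 64730/23987·R5.
R2 ← R2 − 7363/23987·R5.
R3 ← R3 − 42410/23987·R5.
R4 ← R4 − 89017/47974·R5.
Reading off the reduced rows gives p = 2, q = 6, r = 6, s = -1, t = -4.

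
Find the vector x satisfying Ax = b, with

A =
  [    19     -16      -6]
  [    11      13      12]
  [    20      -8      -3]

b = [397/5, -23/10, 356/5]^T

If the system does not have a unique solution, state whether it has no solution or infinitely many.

x_1 = 3, x_2 = -1/2, x_3 = -12/5

Row-reduce the augmented matrix:
R1 ← R1 / (19).
R2 ← R2 − 11·R1.
R3 ← R3 − 20·R1.
R2 ← R2 / (423/19).
R1 ← R1 + 16/19·R2.
R3 ← R3 − 168/19·R2.
R3 ← R3 / (-133/47).
R1 ← R1 − 38/141·R3.
R2 ← R2 − 98/141·R3.
Reading off the reduced rows gives x_1 = 3, x_2 = -1/2, x_3 = -12/5.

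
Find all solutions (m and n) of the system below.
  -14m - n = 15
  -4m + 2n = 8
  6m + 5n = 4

no solution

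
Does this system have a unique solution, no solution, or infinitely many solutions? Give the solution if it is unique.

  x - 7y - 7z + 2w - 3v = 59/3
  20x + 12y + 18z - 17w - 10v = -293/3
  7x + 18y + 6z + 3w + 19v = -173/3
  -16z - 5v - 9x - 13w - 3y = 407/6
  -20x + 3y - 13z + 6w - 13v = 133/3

x = -8/3, y = -5/2, z = -3/2, w = -4/3, v = 1

Row-reduce the augmented matrix:
R2 ← R2 − 20·R1.
R3 ← R3 − 7·R1.
R4 ← R4 + 9·R1.
R5 ← R5 + 20·R1.
R2 ← R2 / (152).
R1 ← R1 + 7·R2.
R3 ← R3 − 67·R2.
R4 ← R4 + 66·R2.
R5 ← R5 + 137·R2.
R3 ← R3 / (-1113/76).
R1 ← R1 − 21/76·R3.
R2 ← R2 − 79/76·R3.
R4 ← R4 + 395/38·R3.
R5 ← R5 + 805/76·R3.
R4 ← R4 / (-66281/2226).
R1 ← R1 + 19/53·R4.
R2 ← R2 − 1397/2226·R4.
R3 ← R3 + 2147/2226·R4.
R5 ← R5 + 2479/159·R4.
R5 ← R5 / (-1912971/66281).
R1 ← R1 + 5377/66281·R5.
R2 ← R2 − 74116/66281·R5.
R3 ← R3 + 31826/66281·R5.
R4 ← R4 − 51282/66281·R5.
Reading off the reduced rows gives x = -8/3, y = -5/2, z = -3/2, w = -4/3, v = 1.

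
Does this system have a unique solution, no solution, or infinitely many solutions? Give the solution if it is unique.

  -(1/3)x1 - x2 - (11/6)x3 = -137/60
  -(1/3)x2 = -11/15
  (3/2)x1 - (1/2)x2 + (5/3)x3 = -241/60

Row-reduce the augmented matrix:
R1 ← R1 / (-1/3).
R3 ← R3 − 3/2·R1.
R2 ← R2 / (-1/3).
R1 ← R1 − 3·R2.
R3 ← R3 + 5·R2.
R3 ← R3 / (-79/12).
R1 ← R1 − 11/2·R3.
Reading off the reduced rows gives x1 = -5/2, x2 = 11/5, x3 = 1/2.

x1 = -5/2, x2 = 11/5, x3 = 1/2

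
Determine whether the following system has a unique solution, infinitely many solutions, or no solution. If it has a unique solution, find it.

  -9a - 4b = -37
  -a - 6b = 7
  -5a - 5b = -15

a = 5, b = -2

Row-reduce the augmented matrix:
R1 ← R1 / (-9).
R2 ← R2 + 1·R1.
R3 ← R3 + 5·R1.
R2 ← R2 / (-50/9).
R1 ← R1 − 4/9·R2.
R3 ← R3 + 25/9·R2.
R3 reduces to 0 = 0, so the extra equation is consistent.
Reading off the reduced rows gives a = 5, b = -2.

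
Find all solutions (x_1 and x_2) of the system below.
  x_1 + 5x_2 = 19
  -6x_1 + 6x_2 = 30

x_1 = -1, x_2 = 4

Row-reduce the augmented matrix:
R2 ← R2 + 6·R1.
R2 ← R2 / (36).
R1 ← R1 − 5·R2.
Reading off the reduced rows gives x_1 = -1, x_2 = 4.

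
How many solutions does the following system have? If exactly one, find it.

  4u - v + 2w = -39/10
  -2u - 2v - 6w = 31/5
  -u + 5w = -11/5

Row-reduce the augmented matrix:
R1 ← R1 / (4).
R2 ← R2 + 2·R1.
R3 ← R3 + 1·R1.
R2 ← R2 / (-5/2).
R1 ← R1 + 1/4·R2.
R3 ← R3 + 1/4·R2.
R3 ← R3 / (6).
R1 ← R1 − 1·R3.
R2 ← R2 − 2·R3.
Reading off the reduced rows gives u = -4/5, v = -1/2, w = -3/5.

u = -4/5, v = -1/2, w = -3/5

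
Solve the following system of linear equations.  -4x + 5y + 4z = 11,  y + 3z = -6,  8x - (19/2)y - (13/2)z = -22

no solution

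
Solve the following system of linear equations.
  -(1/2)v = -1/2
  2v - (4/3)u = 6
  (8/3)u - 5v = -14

no solution

Row-reduce:
Swap R1 and R2.
R1 ← R1 / (-4/3).
R3 ← R3 − 8/3·R1.
R2 ← R2 / (-1/2).
R1 ← R1 + 3/2·R2.
R3 ← R3 + 1·R2.
Row 3 reduces to 0 = -1, a contradiction. The system is inconsistent.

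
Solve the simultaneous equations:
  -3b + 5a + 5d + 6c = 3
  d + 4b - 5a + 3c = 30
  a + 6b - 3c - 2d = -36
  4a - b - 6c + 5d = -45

a = -6, b = -3, c = 4, d = 0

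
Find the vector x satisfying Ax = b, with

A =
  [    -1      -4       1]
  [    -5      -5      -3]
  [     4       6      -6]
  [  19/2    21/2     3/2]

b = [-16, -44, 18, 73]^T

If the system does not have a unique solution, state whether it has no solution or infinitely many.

no solution

Row-reduce:
R1 ← R1 / (-1).
R2 ← R2 + 5·R1.
R3 ← R3 − 4·R1.
R4 ← R4 − 19/2·R1.
R2 ← R2 / (15).
R1 ← R1 − 4·R2.
R3 ← R3 + 10·R2.
R4 ← R4 + 55/2·R2.
R3 ← R3 / (-22/3).
R1 ← R1 − 17/15·R3.
R2 ← R2 + 8/15·R3.
R4 ← R4 + 11/3·R3.
Row 4 reduces to 0 = -2, a contradiction. The system is inconsistent.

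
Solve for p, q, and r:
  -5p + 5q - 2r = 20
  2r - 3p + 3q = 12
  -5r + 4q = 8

Row-reduce the augmented matrix:
R1 ← R1 / (-5).
R2 ← R2 + 3·R1.
Swap R2 and R3.
R2 ← R2 / (4).
R1 ← R1 + 1·R2.
R3 ← R3 / (16/5).
R1 ← R1 + 17/20·R3.
R2 ← R2 + 5/4·R3.
Reading off the reduced rows gives p = -2, q = 2, r = 0.

p = -2, q = 2, r = 0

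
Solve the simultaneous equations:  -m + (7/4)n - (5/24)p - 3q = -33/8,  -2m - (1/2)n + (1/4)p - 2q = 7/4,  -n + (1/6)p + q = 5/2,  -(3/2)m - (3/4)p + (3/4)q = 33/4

infinitely many solutions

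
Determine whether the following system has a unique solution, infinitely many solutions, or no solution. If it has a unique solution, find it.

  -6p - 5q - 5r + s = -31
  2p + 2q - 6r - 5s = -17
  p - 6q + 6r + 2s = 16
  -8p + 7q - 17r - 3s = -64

Row-reduce:
R1 ← R1 / (-6).
R2 ← R2 − 2·R1.
R3 ← R3 − 1·R1.
R4 ← R4 + 8·R1.
R2 ← R2 / (1/3).
R1 ← R1 − 5/6·R2.
R3 ← R3 + 41/6·R2.
R4 ← R4 − 41/3·R2.
R3 ← R3 / (-152).
R1 ← R1 − 20·R3.
R2 ← R2 + 23·R3.
R4 ← R4 − 304·R3.
Row 4 reduces to 0 = -1, a contradiction. The system is inconsistent.

no solution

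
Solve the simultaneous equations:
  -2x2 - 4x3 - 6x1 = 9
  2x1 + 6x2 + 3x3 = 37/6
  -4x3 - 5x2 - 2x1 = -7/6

Row-reduce the augmented matrix:
R1 ← R1 / (-6).
R2 ← R2 − 2·R1.
R3 ← R3 + 2·R1.
R2 ← R2 / (16/3).
R1 ← R1 − 1/3·R2.
R3 ← R3 + 13/3·R2.
R3 ← R3 / (-21/16).
R1 ← R1 − 9/16·R3.
R2 ← R2 − 5/16·R3.
Reading off the reduced rows gives x1 = -2/3, x2 = 5/2, x3 = -5/2.

x1 = -2/3, x2 = 5/2, x3 = -5/2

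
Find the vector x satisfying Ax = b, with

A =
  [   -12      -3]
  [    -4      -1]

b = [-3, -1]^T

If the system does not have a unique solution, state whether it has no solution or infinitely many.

infinitely many solutions

Row-reduce:
R1 ← R1 / (-12).
R2 ← R2 + 4·R1.
Rank is 1 with 2 unknowns, leaving x_2 free.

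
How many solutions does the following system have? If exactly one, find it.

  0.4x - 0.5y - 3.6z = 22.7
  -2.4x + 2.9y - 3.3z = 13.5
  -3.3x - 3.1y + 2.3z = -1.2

x = -1, y = -3, z = -6

Row-reduce the augmented matrix:
R1 ← R1 / (2/5).
R2 ← R2 + 12/5·R1.
R3 ← R3 + 33/10·R1.
R2 ← R2 / (-1/10).
R1 ← R1 + 5/4·R2.
R3 ← R3 + 289/40·R2.
R3 ← R3 / (14173/8).
R1 ← R1 − 1209/4·R3.
R2 ← R2 − 249·R3.
Reading off the reduced rows gives x = -1, y = -3, z = -6.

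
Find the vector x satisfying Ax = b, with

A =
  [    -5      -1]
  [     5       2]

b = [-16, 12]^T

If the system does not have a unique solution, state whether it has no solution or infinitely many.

From equation 1: x_2 = 16 − 5·x_1.
Substitute into equation 2 and solve: x_1 = 4.
Then x_2 = -4.

x_1 = 4, x_2 = -4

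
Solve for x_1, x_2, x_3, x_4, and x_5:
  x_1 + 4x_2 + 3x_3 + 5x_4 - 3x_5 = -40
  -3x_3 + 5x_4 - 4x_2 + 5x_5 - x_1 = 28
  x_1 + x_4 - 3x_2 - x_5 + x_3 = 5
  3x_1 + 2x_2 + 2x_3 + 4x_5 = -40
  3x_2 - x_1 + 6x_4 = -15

Row-reduce the augmented matrix:
R2 ← R2 + 1·R1.
R3 ← R3 − 1·R1.
R4 ← R4 − 3·R1.
R5 ← R5 + 1·R1.
Swap R2 and R3.
R2 ← R2 / (-7).
R1 ← R1 − 4·R2.
R4 ← R4 + 10·R2.
R5 ← R5 − 7·R2.
Swap R3 and R4.
R3 ← R3 / (-29/7).
R1 ← R1 − 13/7·R3.
R2 ← R2 − 2/7·R3.
R5 ← R5 − 1·R3.
R4 ← R4 / (10).
R1 ← R1 + 42/29·R4.
R2 ← R2 + 2/29·R4.
R3 ← R3 − 65/29·R4.
R5 ← R5 − 138/29·R4.
R5 ← R5 / (72/145).
R1 ← R1 − 432/145·R5.
R2 ← R2 − 62/145·R5.
R3 ← R3 + 84/29·R5.
R4 ← R4 − 1/5·R5.
Reading off the reduced rows gives x_1 = -6, x_2 = -5, x_3 = -4, x_4 = -1, x_5 = -1.

x_1 = -6, x_2 = -5, x_3 = -4, x_4 = -1, x_5 = -1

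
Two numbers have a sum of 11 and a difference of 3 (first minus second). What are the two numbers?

Let x = first number, y = second number.
  y + x = 11
  x - y = 3
From equation 1: x = 11 − y.
Substitute into equation 2 and solve: y = 4.
Then x = 7.

first number: 7, second number: 4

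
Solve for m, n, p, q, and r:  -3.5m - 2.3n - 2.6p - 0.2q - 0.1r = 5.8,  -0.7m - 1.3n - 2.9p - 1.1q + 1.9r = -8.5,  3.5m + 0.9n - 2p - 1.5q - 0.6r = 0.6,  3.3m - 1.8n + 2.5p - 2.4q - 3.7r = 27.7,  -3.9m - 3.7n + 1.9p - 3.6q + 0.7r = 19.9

Row-reduce the augmented matrix:
R1 ← R1 / (-7/2).
R2 ← R2 + 7/10·R1.
R3 ← R3 − 7/2·R1.
R4 ← R4 − 33/10·R1.
R5 ← R5 + 39/10·R1.
R2 ← R2 / (-21/25).
R1 ← R1 − 23/35·R2.
R3 ← R3 + 7/5·R2.
R4 ← R4 + 1389/350·R2.
R5 ← R5 + 199/175·R2.
R3 ← R3 / (-19/30).
R1 ← R1 + 47/42·R3.
R2 ← R2 − 17/6·R3.
R4 ← R4 − 1581/140·R3.
R5 ← R5 − 842/105·R3.
R4 ← R4 / (67183/18620).
R1 ← R1 + 1657/1862·R4.
R2 ← R2 − 415/266·R4.
R3 ← R3 + 2/19·R4.
R5 ← R5 + 10223/9310·R4.
R5 ← R5 / (-51224971/671830).
R1 ← R1 + 799672/67183·R5.
R2 ← R2 − 1068153/67183·R5.
R3 ← R3 − 252191/67183·R5.
R4 ← R4 + 1534391/67183·R5.
Reading off the reduced rows gives m = -2, n = 0, p = 1, q = -4, r = -6.

m = -2, n = 0, p = 1, q = -4, r = -6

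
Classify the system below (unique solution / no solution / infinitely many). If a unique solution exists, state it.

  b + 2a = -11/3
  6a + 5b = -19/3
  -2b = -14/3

a = -3, b = 7/3

Row-reduce the augmented matrix:
R1 ← R1 / (2).
R2 ← R2 − 6·R1.
R2 ← R2 / (2).
R1 ← R1 − 1/2·R2.
R3 ← R3 + 2·R2.
R3 reduces to 0 = 0, so the extra equation is consistent.
Reading off the reduced rows gives a = -3, b = 7/3.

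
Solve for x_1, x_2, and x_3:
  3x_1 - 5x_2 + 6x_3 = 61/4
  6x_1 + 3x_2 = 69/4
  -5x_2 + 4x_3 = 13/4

x_1 = 2, x_2 = 7/4, x_3 = 3

Row-reduce the augmented matrix:
R1 ← R1 / (3).
R2 ← R2 − 6·R1.
R2 ← R2 / (13).
R1 ← R1 + 5/3·R2.
R3 ← R3 + 5·R2.
R3 ← R3 / (-8/13).
R1 ← R1 − 6/13·R3.
R2 ← R2 + 12/13·R3.
Reading off the reduced rows gives x_1 = 2, x_2 = 7/4, x_3 = 3.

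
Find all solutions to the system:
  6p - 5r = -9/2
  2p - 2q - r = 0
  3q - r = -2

no solution

Row-reduce:
R1 ← R1 / (6).
R2 ← R2 − 2·R1.
R2 ← R2 / (-2).
R3 ← R3 − 3·R2.
Row 3 reduces to 0 = 1/4, a contradiction. The system is inconsistent.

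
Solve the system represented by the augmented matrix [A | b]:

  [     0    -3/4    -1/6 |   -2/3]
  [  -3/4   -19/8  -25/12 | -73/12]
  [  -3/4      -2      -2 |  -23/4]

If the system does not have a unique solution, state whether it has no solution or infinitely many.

Row-reduce:
Swap R1 and R2.
R1 ← R1 / (-3/4).
R3 ← R3 + 3/4·R1.
R2 ← R2 / (-3/4).
R1 ← R1 − 19/6·R2.
R3 ← R3 − 3/8·R2.
Rank is 2 with 3 unknowns, leaving x_3 free.

infinitely many solutions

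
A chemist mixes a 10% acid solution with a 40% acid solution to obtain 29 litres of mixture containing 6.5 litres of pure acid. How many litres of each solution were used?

litres of solution A: 17, litres of solution B: 12

Let a = litres of solution A, b = litres of solution B.
  a + b = 29
  (1/10)a + (2/5)b = 13/2
From equation 1: a = 29 − b.
Substitute into equation 2 and solve: b = 12.
Then a = 17.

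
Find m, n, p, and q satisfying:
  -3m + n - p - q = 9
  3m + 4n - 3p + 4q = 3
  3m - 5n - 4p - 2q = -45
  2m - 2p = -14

m = -4, n = 3, p = 3, q = 3

Row-reduce the augmented matrix:
R1 ← R1 / (-3).
R2 ← R2 − 3·R1.
R3 ← R3 − 3·R1.
R4 ← R4 − 2·R1.
R2 ← R2 / (5).
R1 ← R1 + 1/3·R2.
R3 ← R3 + 4·R2.
R4 ← R4 − 2/3·R2.
R3 ← R3 / (-41/5).
R1 ← R1 − 1/15·R3.
R2 ← R2 + 4/5·R3.
R4 ← R4 + 32/15·R3.
R4 ← R4 / (-112/123).
R1 ← R1 − 65/123·R4.
R2 ← R2 − 27/41·R4.
R3 ← R3 − 3/41·R4.
Reading off the reduced rows gives m = -4, n = 3, p = 3, q = 3.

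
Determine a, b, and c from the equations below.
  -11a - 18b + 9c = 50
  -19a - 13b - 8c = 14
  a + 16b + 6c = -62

a = 2, b = -4, c = 0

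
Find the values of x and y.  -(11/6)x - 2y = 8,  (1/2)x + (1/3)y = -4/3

Row-reduce the augmented matrix:
R1 ← R1 / (-11/6).
R2 ← R2 − 1/2·R1.
R2 ← R2 / (-7/33).
R1 ← R1 − 12/11·R2.
Reading off the reduced rows gives x = 0, y = -4.

x = 0, y = -4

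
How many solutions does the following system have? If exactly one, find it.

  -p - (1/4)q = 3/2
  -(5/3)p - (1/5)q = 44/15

Row-reduce the augmented matrix:
R1 ← R1 / (-1).
R2 ← R2 + 5/3·R1.
R2 ← R2 / (13/60).
R1 ← R1 − 1/4·R2.
Reading off the reduced rows gives p = -2, q = 2.

p = -2, q = 2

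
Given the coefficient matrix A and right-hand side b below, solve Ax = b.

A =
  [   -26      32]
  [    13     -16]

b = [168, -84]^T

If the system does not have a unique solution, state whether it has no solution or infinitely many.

infinitely many solutions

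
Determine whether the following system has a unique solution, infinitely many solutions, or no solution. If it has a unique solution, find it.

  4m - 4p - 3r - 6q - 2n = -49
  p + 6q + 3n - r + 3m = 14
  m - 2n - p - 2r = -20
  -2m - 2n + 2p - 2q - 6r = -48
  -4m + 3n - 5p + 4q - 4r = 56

Row-reduce the augmented matrix:
R1 ← R1 / (4).
R2 ← R2 − 3·R1.
R3 ← R3 − 1·R1.
R4 ← R4 + 2·R1.
R5 ← R5 + 4·R1.
R2 ← R2 / (9/2).
R1 ← R1 + 1/2·R2.
R3 ← R3 + 3/2·R2.
R4 ← R4 + 3·R2.
R5 ← R5 − 1·R2.
R3 ← R3 / (4/3).
R1 ← R1 + 5/9·R3.
R2 ← R2 − 8/9·R3.
R4 ← R4 − 8/3·R3.
R5 ← R5 + 89/9·R3.
R4 ← R4 / (-8).
R1 ← R1 − 7/4·R4.
R2 ← R2 + 1·R4.
R3 ← R3 − 15/4·R4.
R5 ← R5 − 131/4·R4.
R5 ← R5 / (-3257/96).
R1 ← R1 + 197/96·R5.
R2 ← R2 − 35/24·R5.
R3 ← R3 + 95/32·R5.
R4 ← R4 − 5/8·R5.
Reading off the reduced rows gives m = -5, n = 5, p = -5, q = 4, r = 5.

m = -5, n = 5, p = -5, q = 4, r = 5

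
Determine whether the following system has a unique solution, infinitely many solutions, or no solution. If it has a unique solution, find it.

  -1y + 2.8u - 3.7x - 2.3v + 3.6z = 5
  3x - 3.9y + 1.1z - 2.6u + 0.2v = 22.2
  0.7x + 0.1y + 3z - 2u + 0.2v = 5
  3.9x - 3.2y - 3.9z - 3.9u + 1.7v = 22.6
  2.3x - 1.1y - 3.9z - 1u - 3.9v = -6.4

x = -4, y = -6, z = 0, u = -4, v = 2

Row-reduce the augmented matrix:
R1 ← R1 / (-37/10).
R2 ← R2 − 3·R1.
R3 ← R3 − 7/10·R1.
R4 ← R4 − 39/10·R1.
R5 ← R5 − 23/10·R1.
R2 ← R2 / (-1743/370).
R1 ← R1 − 10/37·R2.
R3 ← R3 + 33/370·R2.
R4 ← R4 + 787/185·R2.
R5 ← R5 + 637/370·R2.
R3 ← R3 / (4189/1162).
R1 ← R1 + 1294/1743·R3.
R2 ← R2 + 1487/1743·R3.
R4 ← R4 + 13019/3486·R3.
R5 ← R5 + 3898/1245·R3.
R4 ← R4 / (-272399/125670).
R1 ← R1 + 67684/62835·R4.
R2 ← R2 + 17372/62835·R4.
R3 ← R3 + 8506/20945·R4.
R5 ← R5 + 128956/314175·R4.
R5 ← R5 / (-1363552/272399).
R1 ← R1 − 54975/272399·R5.
R2 ← R2 − 63403/272399·R5.
R3 ← R3 + 44383/272399·R5.
R4 ← R4 + 71403/272399·R5.
Reading off the reduced rows gives x = -4, y = -6, z = 0, u = -4, v = 2.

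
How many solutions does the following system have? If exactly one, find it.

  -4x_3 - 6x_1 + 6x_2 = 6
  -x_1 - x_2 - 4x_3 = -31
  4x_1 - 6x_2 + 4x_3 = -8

x_1 = 1, x_2 = 6, x_3 = 6

Row-reduce the augmented matrix:
R1 ← R1 / (-6).
R2 ← R2 + 1·R1.
R3 ← R3 − 4·R1.
R2 ← R2 / (-2).
R1 ← R1 + 1·R2.
R3 ← R3 + 2·R2.
R3 ← R3 / (14/3).
R1 ← R1 − 7/3·R3.
R2 ← R2 − 5/3·R3.
Reading off the reduced rows gives x_1 = 1, x_2 = 6, x_3 = 6.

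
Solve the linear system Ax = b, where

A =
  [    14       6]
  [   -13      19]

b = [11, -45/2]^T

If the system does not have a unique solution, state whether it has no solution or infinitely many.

Row-reduce the augmented matrix:
R1 ← R1 / (14).
R2 ← R2 + 13·R1.
R2 ← R2 / (172/7).
R1 ← R1 − 3/7·R2.
Reading off the reduced rows gives x_1 = 1, x_2 = -1/2.

x_1 = 1, x_2 = -1/2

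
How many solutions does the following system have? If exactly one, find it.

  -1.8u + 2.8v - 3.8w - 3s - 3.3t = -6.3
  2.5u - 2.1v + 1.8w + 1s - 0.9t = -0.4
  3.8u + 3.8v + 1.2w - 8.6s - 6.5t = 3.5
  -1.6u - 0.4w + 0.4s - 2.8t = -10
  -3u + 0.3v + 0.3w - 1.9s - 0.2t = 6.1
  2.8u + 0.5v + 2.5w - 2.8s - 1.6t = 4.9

Row-reduce the augmented matrix:
R1 ← R1 / (-9/5).
R2 ← R2 − 5/2·R1.
R3 ← R3 − 19/5·R1.
R4 ← R4 + 8/5·R1.
R5 ← R5 + 3·R1.
R6 ← R6 − 14/5·R1.
R2 ← R2 / (161/90).
R1 ← R1 + 14/9·R2.
R3 ← R3 − 437/45·R2.
R4 ← R4 + 112/45·R2.
R5 ← R5 + 131/30·R2.
R6 ← R6 − 437/90·R2.
R3 ← R3 / (422/35).
R1 ← R1 + 21/23·R3.
R2 ← R2 + 313/161·R3.
R4 ← R4 + 214/115·R3.
R5 ← R5 + 1494/805·R3.
R6 ← R6 − 211/35·R3.
R4 ← R4 / (-24041/24265).
R1 ← R1 + 8891/9706·R4.
R2 ← R2 + 13649/9706·R4.
R3 ← R3 − 79/422·R4.
R5 ← R5 + 103912/24265·R4.
R5 ← R5 / (7668577/480820).
R1 ← R1 − 139623/48082·R5.
R2 ← R2 − 318845/48082·R5.
R3 ← R3 − 19759/48082·R5.
R4 ← R4 − 241677/48082·R5.
R6 reduces to 0 = 0, so the extra equation is consistent.
Reading off the reduced rows gives u = 0, v = -3, w = 0, s = -4, t = 3.

u = 0, v = -3, w = 0, s = -4, t = 3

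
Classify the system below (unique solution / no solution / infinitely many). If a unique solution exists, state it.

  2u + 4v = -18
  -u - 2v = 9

infinitely many solutions

Row-reduce:
R1 ← R1 / (2).
R2 ← R2 + 1·R1.
Rank is 1 with 2 unknowns, leaving v free.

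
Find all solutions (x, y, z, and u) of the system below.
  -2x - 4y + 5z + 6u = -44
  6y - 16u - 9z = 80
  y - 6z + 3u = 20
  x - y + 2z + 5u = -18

Row-reduce:
R1 ← R1 / (-2).
R4 ← R4 − 1·R1.
R2 ← R2 / (6).
R1 ← R1 − 2·R2.
R3 ← R3 − 1·R2.
R4 ← R4 + 3·R2.
R3 ← R3 / (-9/2).
R1 ← R1 − 1/2·R3.
R2 ← R2 + 3/2·R3.
Rank is 3 with 4 unknowns, leaving u free.

infinitely many solutions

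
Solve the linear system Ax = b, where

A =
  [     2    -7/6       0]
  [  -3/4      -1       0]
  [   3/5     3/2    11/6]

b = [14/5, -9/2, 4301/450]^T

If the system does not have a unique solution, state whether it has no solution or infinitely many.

x_1 = 14/5, x_2 = 12/5, x_3 = 7/3

Row-reduce the augmented matrix:
R1 ← R1 / (2).
R2 ← R2 + 3/4·R1.
R3 ← R3 − 3/5·R1.
R2 ← R2 / (-23/16).
R1 ← R1 + 7/12·R2.
R3 ← R3 − 37/20·R2.
R3 ← R3 / (11/6).
Reading off the reduced rows gives x_1 = 14/5, x_2 = 12/5, x_3 = 7/3.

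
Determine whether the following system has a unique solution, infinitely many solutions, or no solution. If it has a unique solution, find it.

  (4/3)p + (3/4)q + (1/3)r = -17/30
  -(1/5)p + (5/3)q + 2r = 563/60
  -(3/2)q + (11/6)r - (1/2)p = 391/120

Row-reduce the augmented matrix:
R1 ← R1 / (4/3).
R2 ← R2 + 1/5·R1.
R3 ← R3 + 1/2·R1.
R2 ← R2 / (427/240).
R1 ← R1 − 9/16·R2.
R3 ← R3 + 39/32·R2.
R3 ← R3 / (8615/2562).
R1 ← R1 + 170/427·R3.
R2 ← R2 − 492/427·R3.
Reading off the reduced rows gives p = -9/4, q = 2, r = 14/5.

p = -9/4, q = 2, r = 14/5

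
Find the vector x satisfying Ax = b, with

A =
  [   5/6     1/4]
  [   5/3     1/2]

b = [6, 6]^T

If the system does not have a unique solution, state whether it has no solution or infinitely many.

no solution

Row-reduce:
R1 ← R1 / (5/6).
R2 ← R2 − 5/3·R1.
Row 2 reduces to 0 = -6, a contradiction. The system is inconsistent.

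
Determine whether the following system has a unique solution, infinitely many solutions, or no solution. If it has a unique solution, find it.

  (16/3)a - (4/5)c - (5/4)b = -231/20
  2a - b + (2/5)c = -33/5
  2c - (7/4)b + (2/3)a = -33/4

Row-reduce:
R1 ← R1 / (16/3).
R2 ← R2 − 2·R1.
R3 ← R3 − 2/3·R1.
R2 ← R2 / (-17/32).
R1 ← R1 + 15/64·R2.
R3 ← R3 + 51/32·R2.
Rank is 2 with 3 unknowns, leaving c free.

infinitely many solutions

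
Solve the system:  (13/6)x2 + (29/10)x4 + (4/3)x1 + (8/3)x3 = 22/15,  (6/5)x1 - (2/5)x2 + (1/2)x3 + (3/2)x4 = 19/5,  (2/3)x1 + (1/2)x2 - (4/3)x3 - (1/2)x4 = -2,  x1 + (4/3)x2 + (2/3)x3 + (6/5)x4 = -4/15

Row-reduce:
R1 ← R1 / (4/3).
R2 ← R2 − 6/5·R1.
R3 ← R3 − 2/3·R1.
R4 ← R4 − 1·R1.
R2 ← R2 / (-47/20).
R1 ← R1 − 13/8·R2.
R3 ← R3 + 7/12·R2.
R4 ← R4 + 7/24·R2.
R3 ← R3 / (-619/282).
R1 ← R1 − 129/188·R3.
R2 ← R2 − 38/47·R3.
R4 ← R4 + 619/564·R3.
Rank is 3 with 4 unknowns, leaving x4 free.

infinitely many solutions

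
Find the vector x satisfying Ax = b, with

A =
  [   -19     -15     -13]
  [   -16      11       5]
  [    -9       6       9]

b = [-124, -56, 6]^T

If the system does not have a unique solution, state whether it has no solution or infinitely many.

Row-reduce the augmented matrix:
R1 ← R1 / (-19).
R2 ← R2 + 16·R1.
R3 ← R3 + 9·R1.
R2 ← R2 / (449/19).
R1 ← R1 − 15/19·R2.
R3 ← R3 − 249/19·R2.
R3 ← R3 / (2835/449).
R1 ← R1 − 68/449·R3.
R2 ← R2 − 303/449·R3.
Reading off the reduced rows gives x_1 = 4, x_2 = -2, x_3 = 6.

x_1 = 4, x_2 = -2, x_3 = 6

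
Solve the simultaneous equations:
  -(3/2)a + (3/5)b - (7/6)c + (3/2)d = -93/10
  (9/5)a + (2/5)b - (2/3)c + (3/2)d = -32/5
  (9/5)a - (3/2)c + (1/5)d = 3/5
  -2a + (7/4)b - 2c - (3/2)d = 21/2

Row-reduce the augmented matrix:
R1 ← R1 / (-3/2).
R2 ← R2 − 9/5·R1.
R3 ← R3 − 9/5·R1.
R4 ← R4 + 2·R1.
R2 ← R2 / (28/25).
R1 ← R1 + 2/5·R2.
R3 ← R3 − 18/25·R2.
R4 ← R4 − 19/20·R2.
R3 ← R3 / (-11/7).
R1 ← R1 − 5/126·R3.
R2 ← R2 + 155/84·R3.
R4 ← R4 − 1319/1008·R3.
R4 ← R4 / (-202759/31680).
R1 ← R1 − 139/792·R4.
R2 ← R2 − 1631/528·R4.
R3 ← R3 − 17/220·R4.
Reading off the reduced rows gives a = 1, b = 2, c = 0, d = -6.

a = 1, b = 2, c = 0, d = -6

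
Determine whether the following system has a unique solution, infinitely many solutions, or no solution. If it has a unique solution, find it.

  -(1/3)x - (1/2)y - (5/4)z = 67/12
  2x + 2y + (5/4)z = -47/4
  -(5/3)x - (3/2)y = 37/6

infinitely many solutions

Row-reduce:
R1 ← R1 / (-1/3).
R2 ← R2 − 2·R1.
R3 ← R3 + 5/3·R1.
R2 ← R2 / (-1).
R1 ← R1 − 3/2·R2.
R3 ← R3 − 1·R2.
Rank is 2 with 3 unknowns, leaving z free.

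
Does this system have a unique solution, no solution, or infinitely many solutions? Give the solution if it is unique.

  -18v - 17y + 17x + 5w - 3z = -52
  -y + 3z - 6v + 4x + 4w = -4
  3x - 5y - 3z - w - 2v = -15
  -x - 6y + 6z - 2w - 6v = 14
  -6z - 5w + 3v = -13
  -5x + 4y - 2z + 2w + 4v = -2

no solution

Row-reduce:
R1 ← R1 / (17).
R2 ← R2 − 4·R1.
R3 ← R3 − 3·R1.
R4 ← R4 + 1·R1.
R6 ← R6 + 5·R1.
R2 ← R2 / (3).
R1 ← R1 + 1·R2.
R3 ← R3 + 2·R2.
R4 ← R4 + 7·R2.
R6 ← R6 + 1·R2.
Swap R3 and R4.
R3 ← R3 / (246/17).
R1 ← R1 − 18/17·R3.
R2 ← R2 − 21/17·R3.
R5 ← R5 + 6·R3.
R6 ← R6 + 28/17·R3.
Swap R4 and R5.
R4 ← R4 / (-122/41).
R1 ← R1 − 36/41·R4.
R2 ← R2 − 43/82·R4.
R3 ← R3 − 83/246·R4.
R6 ← R6 − 611/123·R4.
Swap R5 and R6.
R5 ← R5 / (-2153/366).
R1 ← R1 + 80/61·R5.
R2 ← R2 − 19/244·R5.
R3 ← R3 + 701/732·R5.
R4 ← R4 − 67/122·R5.
Row 6 reduces to 0 = -1/3, a contradiction. The system is inconsistent.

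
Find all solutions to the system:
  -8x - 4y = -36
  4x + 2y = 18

infinitely many solutions

Row-reduce:
R1 ← R1 / (-8).
R2 ← R2 − 4·R1.
Rank is 1 with 2 unknowns, leaving y free.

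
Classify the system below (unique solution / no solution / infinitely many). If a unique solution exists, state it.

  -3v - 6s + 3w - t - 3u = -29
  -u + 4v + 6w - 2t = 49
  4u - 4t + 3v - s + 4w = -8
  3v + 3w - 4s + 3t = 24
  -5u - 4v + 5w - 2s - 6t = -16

Row-reduce the augmented matrix:
R1 ← R1 / (-3).
R2 ← R2 + 1·R1.
R3 ← R3 − 4·R1.
R5 ← R5 + 5·R1.
R2 ← R2 / (5).
R1 ← R1 − 1·R2.
R3 ← R3 + 1·R2.
R4 ← R4 − 3·R2.
R5 ← R5 − 1·R2.
R3 ← R3 / (9).
R1 ← R1 + 2·R3.
R2 ← R2 − 1·R3.
R5 ← R5 + 1·R3.
R4 ← R4 / (-26/5).
R1 ← R1 + 14/45·R4.
R2 ← R2 − 61/45·R4.
R3 ← R3 + 43/45·R4.
R5 ← R5 − 299/45·R4.
R5 ← R5 / (13/27).
R1 ← R1 + 292/351·R5.
R2 ← R2 − 470/351·R5.
R3 ← R3 + 479/351·R5.
R4 ← R4 + 10/13·R5.
Reading off the reduced rows gives u = -5, v = 6, w = 5, s = 6, t = 5.

u = -5, v = 6, w = 5, s = 6, t = 5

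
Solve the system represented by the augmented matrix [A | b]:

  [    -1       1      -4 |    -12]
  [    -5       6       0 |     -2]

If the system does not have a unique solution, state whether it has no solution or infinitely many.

Row-reduce:
R1 ← R1 / (-1).
R2 ← R2 + 5·R1.
R1 ← R1 + 1·R2.
Rank is 2 with 3 unknowns, leaving x_3 free.

infinitely many solutions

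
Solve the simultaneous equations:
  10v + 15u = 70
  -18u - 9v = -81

Row-reduce the augmented matrix:
R1 ← R1 / (15).
R2 ← R2 + 18·R1.
R2 ← R2 / (3).
R1 ← R1 − 2/3·R2.
Reading off the reduced rows gives u = 4, v = 1.

u = 4, v = 1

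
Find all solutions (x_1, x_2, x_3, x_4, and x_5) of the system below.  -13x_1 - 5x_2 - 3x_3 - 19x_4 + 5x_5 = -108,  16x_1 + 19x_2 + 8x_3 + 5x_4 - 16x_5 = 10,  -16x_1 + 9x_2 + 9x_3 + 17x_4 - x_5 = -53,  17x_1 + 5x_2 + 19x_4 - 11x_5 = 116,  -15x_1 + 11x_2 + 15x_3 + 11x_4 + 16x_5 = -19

x_1 = 5, x_2 = 2, x_3 = -6, x_4 = 4, x_5 = 5

Row-reduce the augmented matrix:
R1 ← R1 / (-13).
R2 ← R2 − 16·R1.
R3 ← R3 + 16·R1.
R4 ← R4 − 17·R1.
R5 ← R5 + 15·R1.
R2 ← R2 / (167/13).
R1 ← R1 − 5/13·R2.
R3 ← R3 − 197/13·R2.
R4 ← R4 + 20/13·R2.
R5 ← R5 − 218/13·R2.
R3 ← R3 / (1271/167).
R1 ← R1 − 17/167·R3.
R2 ← R2 − 56/167·R3.
R4 ← R4 + 569/167·R3.
R5 ← R5 − 2144/167·R3.
R4 ← R4 / (25090/1271).
R1 ← R1 − 1502/1271·R4.
R2 ← R2 + 5295/1271·R4.
R3 ← R3 − 10366/1271·R4.
R5 ← R5 + 60734/1271·R4.
R5 ← R5 / (84538/12545).
R1 ← R1 − 861/12545·R5.
R2 ← R2 + 8691/5018·R5.
R3 ← R3 − 26238/12545·R5.
R4 ← R4 + 4631/25090·R5.
Reading off the reduced rows gives x_1 = 5, x_2 = 2, x_3 = -6, x_4 = 4, x_5 = 5.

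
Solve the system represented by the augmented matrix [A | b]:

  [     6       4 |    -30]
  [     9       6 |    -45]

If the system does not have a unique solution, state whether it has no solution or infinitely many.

Row-reduce:
R1 ← R1 / (6).
R2 ← R2 − 9·R1.
Rank is 1 with 2 unknowns, leaving x_2 free.

infinitely many solutions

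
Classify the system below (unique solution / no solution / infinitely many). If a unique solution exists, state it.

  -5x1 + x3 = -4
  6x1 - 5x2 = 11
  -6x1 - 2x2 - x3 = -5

x1 = 1, x2 = -1, x3 = 1

Row-reduce the augmented matrix:
R1 ← R1 / (-5).
R2 ← R2 − 6·R1.
R3 ← R3 + 6·R1.
R2 ← R2 / (-5).
R3 ← R3 + 2·R2.
R3 ← R3 / (-67/25).
R1 ← R1 + 1/5·R3.
R2 ← R2 + 6/25·R3.
Reading off the reduced rows gives x1 = 1, x2 = -1, x3 = 1.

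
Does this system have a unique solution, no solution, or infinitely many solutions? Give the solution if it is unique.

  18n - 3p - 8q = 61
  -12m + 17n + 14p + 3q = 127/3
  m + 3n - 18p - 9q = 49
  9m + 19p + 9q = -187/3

Row-reduce the augmented matrix:
Swap R1 and R2.
R1 ← R1 / (-12).
R3 ← R3 − 1·R1.
R4 ← R4 − 9·R1.
R2 ← R2 / (18).
R1 ← R1 + 17/12·R2.
R3 ← R3 − 53/12·R2.
R4 ← R4 − 51/4·R2.
R3 ← R3 / (-1159/72).
R1 ← R1 + 101/72·R3.
R2 ← R2 + 1/6·R3.
R4 ← R4 − 253/8·R3.
R4 ← R4 / (12457/3477).
R1 ← R1 + 334/1159·R4.
R2 ← R2 + 1301/3477·R4.
R3 ← R3 − 1466/3477·R4.
Reading off the reduced rows gives m = -2, n = 3, p = -7/3, q = 0.

m = -2, n = 3, p = -7/3, q = 0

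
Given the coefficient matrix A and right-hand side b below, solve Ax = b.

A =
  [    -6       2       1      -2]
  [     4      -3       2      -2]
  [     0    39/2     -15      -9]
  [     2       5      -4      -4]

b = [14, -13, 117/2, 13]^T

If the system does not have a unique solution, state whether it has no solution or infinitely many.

Row-reduce:
R1 ← R1 / (-6).
R2 ← R2 − 4·R1.
R4 ← R4 − 2·R1.
R2 ← R2 / (-5/3).
R1 ← R1 + 1/3·R2.
R3 ← R3 − 39/2·R2.
R4 ← R4 − 17/3·R2.
R3 ← R3 / (81/5).
R1 ← R1 + 7/10·R3.
R2 ← R2 + 8/5·R3.
R4 ← R4 − 27/5·R3.
Rank is 3 with 4 unknowns, leaving x_4 free.

infinitely many solutions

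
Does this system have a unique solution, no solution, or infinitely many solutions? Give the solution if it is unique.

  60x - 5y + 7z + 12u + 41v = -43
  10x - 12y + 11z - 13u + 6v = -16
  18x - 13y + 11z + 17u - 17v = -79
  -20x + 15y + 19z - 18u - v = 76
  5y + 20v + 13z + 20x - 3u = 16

no solution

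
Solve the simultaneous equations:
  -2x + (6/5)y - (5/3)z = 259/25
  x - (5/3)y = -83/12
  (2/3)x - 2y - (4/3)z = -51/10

Row-reduce the augmented matrix:
R1 ← R1 / (-2).
R2 ← R2 − 1·R1.
R3 ← R3 − 2/3·R1.
R2 ← R2 / (-16/15).
R1 ← R1 + 3/5·R2.
R3 ← R3 + 8/5·R2.
R3 ← R3 / (-23/36).
R1 ← R1 − 125/96·R3.
R2 ← R2 − 25/32·R3.
Reading off the reduced rows gives x = -9/4, y = 14/5, z = -3/2.

x = -9/4, y = 14/5, z = -3/2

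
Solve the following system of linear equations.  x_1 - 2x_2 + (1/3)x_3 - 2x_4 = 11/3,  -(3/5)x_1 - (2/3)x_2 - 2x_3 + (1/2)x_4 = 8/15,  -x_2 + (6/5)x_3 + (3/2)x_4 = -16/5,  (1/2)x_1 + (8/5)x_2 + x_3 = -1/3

x_1 = 4/3, x_2 = 0, x_3 = -1, x_4 = -4/3

Row-reduce the augmented matrix:
R2 ← R2 + 3/5·R1.
R4 ← R4 − 1/2·R1.
R2 ← R2 / (-28/15).
R1 ← R1 + 2·R2.
R3 ← R3 + 1·R2.
R4 ← R4 − 13/5·R2.
R3 ← R3 / (303/140).
R1 ← R1 − 95/42·R3.
R2 ← R2 − 27/28·R3.
R4 ← R4 + 703/420·R3.
R4 ← R4 / (8939/6060).
R1 ← R1 + 1945/606·R4.
R2 ← R2 + 93/202·R4.
R3 ← R3 − 175/202·R4.
Reading off the reduced rows gives x_1 = 4/3, x_2 = 0, x_3 = -1, x_4 = -4/3.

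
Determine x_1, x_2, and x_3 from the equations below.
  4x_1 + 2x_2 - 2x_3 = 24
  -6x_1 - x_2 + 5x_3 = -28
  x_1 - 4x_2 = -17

x_1 = 3, x_2 = 5, x_3 = -1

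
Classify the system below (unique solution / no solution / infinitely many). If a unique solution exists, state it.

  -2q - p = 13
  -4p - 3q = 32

p = -5, q = -4

Row-reduce the augmented matrix:
R1 ← R1 / (-1).
R2 ← R2 + 4·R1.
R2 ← R2 / (5).
R1 ← R1 − 2·R2.
Reading off the reduced rows gives p = -5, q = -4.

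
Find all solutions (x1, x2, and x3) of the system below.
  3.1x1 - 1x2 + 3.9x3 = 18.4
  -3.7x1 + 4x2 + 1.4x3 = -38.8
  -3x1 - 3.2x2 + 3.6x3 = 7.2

x1 = 4, x2 = -6, x3 = 0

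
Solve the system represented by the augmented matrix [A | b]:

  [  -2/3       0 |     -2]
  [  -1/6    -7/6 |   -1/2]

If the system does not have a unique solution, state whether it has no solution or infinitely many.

x_1 = 3, x_2 = 0

Row-reduce the augmented matrix:
R1 ← R1 / (-2/3).
R2 ← R2 + 1/6·R1.
R2 ← R2 / (-7/6).
Reading off the reduced rows gives x_1 = 3, x_2 = 0.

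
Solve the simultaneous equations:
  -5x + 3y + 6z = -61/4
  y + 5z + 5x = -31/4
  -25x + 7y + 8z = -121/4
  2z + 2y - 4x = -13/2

Row-reduce the augmented matrix:
R1 ← R1 / (-5).
R2 ← R2 − 5·R1.
R3 ← R3 + 25·R1.
R4 ← R4 + 4·R1.
R2 ← R2 / (4).
R1 ← R1 + 3/5·R2.
R3 ← R3 + 8·R2.
R4 ← R4 + 2/5·R2.
Swap R3 and R4.
R3 ← R3 / (-17/10).
R1 ← R1 − 9/20·R3.
R2 ← R2 − 11/4·R3.
R4 reduces to 0 = 0, so the extra equation is consistent.
Reading off the reduced rows gives x = 1/2, y = -1/4, z = -2.

x = 1/2, y = -1/4, z = -2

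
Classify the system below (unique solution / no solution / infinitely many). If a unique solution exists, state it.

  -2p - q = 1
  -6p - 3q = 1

no solution

Row-reduce:
R1 ← R1 / (-2).
R2 ← R2 + 6·R1.
Row 2 reduces to 0 = -2, a contradiction. The system is inconsistent.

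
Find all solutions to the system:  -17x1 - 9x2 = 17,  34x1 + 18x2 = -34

infinitely many solutions

Row-reduce:
R1 ← R1 / (-17).
R2 ← R2 − 34·R1.
Rank is 1 with 2 unknowns, leaving x2 free.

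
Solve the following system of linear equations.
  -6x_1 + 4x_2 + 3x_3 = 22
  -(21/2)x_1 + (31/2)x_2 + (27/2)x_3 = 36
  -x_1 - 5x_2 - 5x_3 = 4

no solution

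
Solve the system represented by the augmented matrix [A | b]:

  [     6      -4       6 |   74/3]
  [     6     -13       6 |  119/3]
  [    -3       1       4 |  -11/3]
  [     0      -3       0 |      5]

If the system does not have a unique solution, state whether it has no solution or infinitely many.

x_1 = 2, x_2 = -5/3, x_3 = 1

Row-reduce the augmented matrix:
R1 ← R1 / (6).
R2 ← R2 − 6·R1.
R3 ← R3 + 3·R1.
R2 ← R2 / (-9).
R1 ← R1 + 2/3·R2.
R3 ← R3 + 1·R2.
R4 ← R4 + 3·R2.
R3 ← R3 / (7).
R1 ← R1 − 1·R3.
R4 reduces to 0 = 0, so the extra equation is consistent.
Reading off the reduced rows gives x_1 = 2, x_2 = -5/3, x_3 = 1.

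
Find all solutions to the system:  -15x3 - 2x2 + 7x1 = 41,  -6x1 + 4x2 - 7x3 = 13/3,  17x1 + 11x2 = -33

x1 = 0, x2 = -3, x3 = -7/3

Row-reduce the augmented matrix:
R1 ← R1 / (7).
R2 ← R2 + 6·R1.
R3 ← R3 − 17·R1.
R2 ← R2 / (16/7).
R1 ← R1 + 2/7·R2.
R3 ← R3 − 111/7·R2.
R3 ← R3 / (2787/16).
R1 ← R1 + 37/8·R3.
R2 ← R2 + 139/16·R3.
Reading off the reduced rows gives x1 = 0, x2 = -3, x3 = -7/3.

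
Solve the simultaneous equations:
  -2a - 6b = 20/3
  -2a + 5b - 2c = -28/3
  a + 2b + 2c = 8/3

a = -1/3, b = -1, c = 5/2

Row-reduce the augmented matrix:
R1 ← R1 / (-2).
R2 ← R2 + 2·R1.
R3 ← R3 − 1·R1.
R2 ← R2 / (11).
R1 ← R1 − 3·R2.
R3 ← R3 + 1·R2.
R3 ← R3 / (20/11).
R1 ← R1 − 6/11·R3.
R2 ← R2 + 2/11·R3.
Reading off the reduced rows gives a = -1/3, b = -1, c = 5/2.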